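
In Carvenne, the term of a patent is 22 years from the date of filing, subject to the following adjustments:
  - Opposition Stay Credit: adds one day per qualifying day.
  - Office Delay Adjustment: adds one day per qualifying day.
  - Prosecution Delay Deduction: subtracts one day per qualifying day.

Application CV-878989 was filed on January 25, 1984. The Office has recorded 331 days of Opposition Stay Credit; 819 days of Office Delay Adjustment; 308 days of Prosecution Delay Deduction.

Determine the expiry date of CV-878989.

2008-05-16

Base term: filing date + 22 years → 25 January 2006.
Opposition Stay Credit: +331 days → 22 December 2006.
Office Delay Adjustment: +819 days → 20 March 2009.
Prosecution Delay Deduction: −308 days → 16 May 2008.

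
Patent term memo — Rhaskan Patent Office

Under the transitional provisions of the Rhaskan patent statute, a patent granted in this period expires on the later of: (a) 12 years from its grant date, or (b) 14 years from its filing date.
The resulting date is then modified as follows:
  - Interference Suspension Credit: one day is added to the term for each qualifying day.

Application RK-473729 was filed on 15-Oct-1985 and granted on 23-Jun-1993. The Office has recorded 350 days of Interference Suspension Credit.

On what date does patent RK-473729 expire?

June 8, 2006

(a) grant + 12 years → 23 June 2005.
(b) filing + 14 years → 15 October 1999.
Later of the two: 23 June 2005.
Interference Suspension Credit: +350 days → 8 June 2006.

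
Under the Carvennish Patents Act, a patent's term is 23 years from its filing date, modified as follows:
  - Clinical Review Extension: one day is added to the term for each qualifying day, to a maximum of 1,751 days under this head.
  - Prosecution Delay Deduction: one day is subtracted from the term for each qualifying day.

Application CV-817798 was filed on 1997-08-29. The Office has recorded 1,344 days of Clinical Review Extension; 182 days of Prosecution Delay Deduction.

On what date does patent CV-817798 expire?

2023-11-04

Base term: filing date + 23 years → 29 August 2020.
Clinical Review Extension: 1344 days (within the 1751-day cap) → +1344 days → 4 May 2024.
Prosecution Delay Deduction: −182 days → 4 November 2023.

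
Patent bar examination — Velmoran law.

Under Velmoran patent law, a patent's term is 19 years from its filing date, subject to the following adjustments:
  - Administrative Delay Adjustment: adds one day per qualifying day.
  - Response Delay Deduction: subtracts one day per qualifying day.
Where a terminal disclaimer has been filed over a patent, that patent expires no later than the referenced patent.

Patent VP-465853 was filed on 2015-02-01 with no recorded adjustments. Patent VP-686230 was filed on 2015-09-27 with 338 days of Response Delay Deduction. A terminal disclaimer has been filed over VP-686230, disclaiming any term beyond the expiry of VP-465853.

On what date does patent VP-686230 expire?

2033-10-24

Natural term of VP-686230:
  Base: filing + 19 years → 27 September 2034.
  Response Delay Deduction: −338 days → 24 October 2033.
Expiry of referenced patent VP-465853:
  Base: filing + 19 years → 1 February 2034.
Terminal disclaimer: VP-686230 expires on the earlier of 24 October 2033 and 1 February 2034.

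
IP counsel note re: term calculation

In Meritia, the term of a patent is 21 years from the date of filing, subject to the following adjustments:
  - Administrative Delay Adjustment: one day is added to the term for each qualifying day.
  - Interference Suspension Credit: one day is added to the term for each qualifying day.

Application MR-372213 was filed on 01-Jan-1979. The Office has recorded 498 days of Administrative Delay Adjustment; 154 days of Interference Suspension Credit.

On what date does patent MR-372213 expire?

Base term: filing date + 21 years → 1 January 2000.
Administrative Delay Adjustment: +498 days → 13 May 2001.
Interference Suspension Credit: +154 days → 14 October 2001.

2001-10-14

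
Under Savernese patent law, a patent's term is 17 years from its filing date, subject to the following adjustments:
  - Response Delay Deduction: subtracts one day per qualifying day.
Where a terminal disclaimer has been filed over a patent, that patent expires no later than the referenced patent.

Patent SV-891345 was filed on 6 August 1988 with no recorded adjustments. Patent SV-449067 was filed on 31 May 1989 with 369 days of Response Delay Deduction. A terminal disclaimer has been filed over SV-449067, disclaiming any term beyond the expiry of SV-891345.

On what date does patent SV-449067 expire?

Natural term of SV-449067:
  Base: filing + 17 years → 31 May 2006.
  Response Delay Deduction: −369 days → 27 May 2005.
Expiry of referenced patent SV-891345:
  Base: filing + 17 years → 6 August 2005.
Terminal disclaimer: SV-449067 expires on the earlier of 27 May 2005 and 6 August 2005.

2005-05-27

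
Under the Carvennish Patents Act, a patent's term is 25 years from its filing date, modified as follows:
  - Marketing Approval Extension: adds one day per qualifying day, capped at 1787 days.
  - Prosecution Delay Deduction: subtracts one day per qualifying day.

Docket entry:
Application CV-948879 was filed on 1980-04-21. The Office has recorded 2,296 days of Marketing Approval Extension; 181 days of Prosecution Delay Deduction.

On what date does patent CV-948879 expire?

September 13, 2009

Base term: filing date + 25 years → 21 April 2005.
Marketing Approval Extension: 2296 days claimed exceeds the 1787-day cap, so +1787 days → 13 March 2010.
Prosecution Delay Deduction: −181 days → 13 September 2009.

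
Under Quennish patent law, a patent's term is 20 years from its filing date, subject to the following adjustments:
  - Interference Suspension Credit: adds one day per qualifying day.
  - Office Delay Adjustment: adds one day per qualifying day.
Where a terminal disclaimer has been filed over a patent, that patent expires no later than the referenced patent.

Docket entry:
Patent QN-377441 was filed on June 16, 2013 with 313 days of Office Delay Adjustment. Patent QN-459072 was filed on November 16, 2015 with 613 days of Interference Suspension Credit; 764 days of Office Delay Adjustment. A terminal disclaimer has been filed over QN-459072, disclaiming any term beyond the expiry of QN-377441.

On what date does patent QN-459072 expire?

April 25, 2034

Natural term of QN-459072:
  Base: filing + 20 years → 16 November 2035.
  Interference Suspension Credit: +613 days → 21 July 2037.
  Office Delay Adjustment: +764 days → 24 August 2039.
Expiry of referenced patent QN-377441:
  Base: filing + 20 years → 16 June 2033.
  Office Delay Adjustment: +313 days → 25 April 2034.
Terminal disclaimer: QN-459072 expires on the earlier of 24 August 2039 and 25 April 2034.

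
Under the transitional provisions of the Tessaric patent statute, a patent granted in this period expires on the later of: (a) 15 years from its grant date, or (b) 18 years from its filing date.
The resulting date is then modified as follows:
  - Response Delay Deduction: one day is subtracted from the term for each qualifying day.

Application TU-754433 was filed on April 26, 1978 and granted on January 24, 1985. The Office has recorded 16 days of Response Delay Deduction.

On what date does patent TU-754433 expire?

January 8, 2000

(a) grant + 15 years → 24 January 2000.
(b) filing + 18 years → 26 April 1996.
Later of the two: 24 January 2000.
Response Delay Deduction: −16 days → 8 January 2000.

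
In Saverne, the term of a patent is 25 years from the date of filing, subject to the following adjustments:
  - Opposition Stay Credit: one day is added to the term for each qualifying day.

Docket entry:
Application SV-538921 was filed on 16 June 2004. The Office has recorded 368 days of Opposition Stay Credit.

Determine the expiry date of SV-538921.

Base term: filing date + 25 years → 16 June 2029.
Opposition Stay Credit: +368 days → 19 June 2030.

2030-06-19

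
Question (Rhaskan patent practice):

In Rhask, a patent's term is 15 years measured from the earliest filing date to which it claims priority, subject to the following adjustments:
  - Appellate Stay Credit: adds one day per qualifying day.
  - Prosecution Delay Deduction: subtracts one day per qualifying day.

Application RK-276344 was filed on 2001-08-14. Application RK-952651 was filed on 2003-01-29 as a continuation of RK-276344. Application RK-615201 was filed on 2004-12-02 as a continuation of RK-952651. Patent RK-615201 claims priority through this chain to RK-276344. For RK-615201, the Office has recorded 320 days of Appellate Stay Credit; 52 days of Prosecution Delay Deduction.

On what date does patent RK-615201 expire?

2017-05-09

Earliest priority filing: 14 August 2001.
Base term: 14 August 2001 + 15 years → 14 August 2016.
Appellate Stay Credit: +320 days → 30 June 2017.
Prosecution Delay Deduction: −52 days → 9 May 2017.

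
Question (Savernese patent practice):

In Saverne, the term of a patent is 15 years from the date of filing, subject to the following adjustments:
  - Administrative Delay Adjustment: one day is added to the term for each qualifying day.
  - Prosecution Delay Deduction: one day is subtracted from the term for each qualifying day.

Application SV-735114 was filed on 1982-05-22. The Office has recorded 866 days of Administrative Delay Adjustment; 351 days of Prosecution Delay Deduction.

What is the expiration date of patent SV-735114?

1998-10-19

Base term: filing date + 15 years → 22 May 1997.
Administrative Delay Adjustment: +866 days → 5 October 1999.
Prosecution Delay Deduction: −351 days → 19 October 1998.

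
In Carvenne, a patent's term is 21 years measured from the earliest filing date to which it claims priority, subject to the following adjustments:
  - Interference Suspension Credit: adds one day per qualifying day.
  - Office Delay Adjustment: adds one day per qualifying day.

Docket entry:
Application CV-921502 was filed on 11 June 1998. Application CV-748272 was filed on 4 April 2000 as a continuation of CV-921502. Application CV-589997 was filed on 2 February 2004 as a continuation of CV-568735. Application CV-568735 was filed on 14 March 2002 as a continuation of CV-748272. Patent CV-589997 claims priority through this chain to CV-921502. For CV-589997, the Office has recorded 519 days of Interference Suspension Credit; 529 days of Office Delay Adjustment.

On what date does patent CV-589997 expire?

Earliest priority filing: 11 June 1998.
Base term: 11 June 1998 + 21 years → 11 June 2019.
Interference Suspension Credit: +519 days → 11 November 2020.
Office Delay Adjustment: +529 days → 24 April 2022.

2022-04-24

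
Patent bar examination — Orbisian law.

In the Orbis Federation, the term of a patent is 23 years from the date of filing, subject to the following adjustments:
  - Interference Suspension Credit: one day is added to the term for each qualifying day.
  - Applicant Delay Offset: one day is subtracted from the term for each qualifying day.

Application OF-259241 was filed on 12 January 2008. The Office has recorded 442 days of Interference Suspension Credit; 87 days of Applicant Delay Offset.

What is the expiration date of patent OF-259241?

January 2, 2032

Base term: filing date + 23 years → 12 January 2031.
Interference Suspension Credit: +442 days → 29 March 2032.
Applicant Delay Offset: −87 days → 2 January 2032.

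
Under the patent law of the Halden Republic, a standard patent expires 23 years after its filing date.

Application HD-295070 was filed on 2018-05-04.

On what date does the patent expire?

Filing date + 23 years → 4 May 2041.

2041-05-04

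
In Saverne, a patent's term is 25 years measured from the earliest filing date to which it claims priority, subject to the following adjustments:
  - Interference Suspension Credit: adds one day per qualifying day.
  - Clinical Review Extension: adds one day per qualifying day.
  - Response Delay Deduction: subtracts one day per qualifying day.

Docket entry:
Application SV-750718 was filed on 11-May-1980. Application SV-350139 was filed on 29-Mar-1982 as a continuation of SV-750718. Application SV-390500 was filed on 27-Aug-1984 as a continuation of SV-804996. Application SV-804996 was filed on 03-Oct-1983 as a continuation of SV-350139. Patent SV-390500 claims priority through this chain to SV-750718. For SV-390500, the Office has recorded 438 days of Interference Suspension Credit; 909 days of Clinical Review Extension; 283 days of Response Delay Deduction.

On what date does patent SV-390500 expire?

2008-04-09

Earliest priority filing: 11 May 1980.
Base term: 11 May 1980 + 25 years → 11 May 2005.
Interference Suspension Credit: +438 days → 23 July 2006.
Clinical Review Extension: +909 days → 17 January 2009.
Response Delay Deduction: −283 days → 9 April 2008.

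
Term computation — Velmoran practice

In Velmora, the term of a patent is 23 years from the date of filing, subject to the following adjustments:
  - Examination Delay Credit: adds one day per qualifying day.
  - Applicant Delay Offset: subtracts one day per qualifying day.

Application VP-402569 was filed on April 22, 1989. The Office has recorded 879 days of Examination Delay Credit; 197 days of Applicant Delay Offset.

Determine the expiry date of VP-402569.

Base term: filing date + 23 years → 22 April 2012.
Examination Delay Credit: +879 days → 18 September 2014.
Applicant Delay Offset: −197 days → 5 March 2014.

2014-03-05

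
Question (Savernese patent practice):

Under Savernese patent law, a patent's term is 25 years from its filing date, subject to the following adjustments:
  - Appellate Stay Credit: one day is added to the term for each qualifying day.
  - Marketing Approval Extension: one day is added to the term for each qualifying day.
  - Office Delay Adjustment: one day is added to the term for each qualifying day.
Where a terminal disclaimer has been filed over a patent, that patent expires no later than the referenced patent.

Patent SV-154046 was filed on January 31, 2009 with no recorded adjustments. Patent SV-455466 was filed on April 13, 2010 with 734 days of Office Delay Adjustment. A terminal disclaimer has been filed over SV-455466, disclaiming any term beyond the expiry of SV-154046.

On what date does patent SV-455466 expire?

Natural term of SV-455466:
  Base: filing + 25 years → 13 April 2035.
  Office Delay Adjustment: +734 days → 16 April 2037.
Expiry of referenced patent SV-154046:
  Base: filing + 25 years → 31 January 2034.
Terminal disclaimer: SV-455466 expires on the earlier of 16 April 2037 and 31 January 2034.

2034-01-31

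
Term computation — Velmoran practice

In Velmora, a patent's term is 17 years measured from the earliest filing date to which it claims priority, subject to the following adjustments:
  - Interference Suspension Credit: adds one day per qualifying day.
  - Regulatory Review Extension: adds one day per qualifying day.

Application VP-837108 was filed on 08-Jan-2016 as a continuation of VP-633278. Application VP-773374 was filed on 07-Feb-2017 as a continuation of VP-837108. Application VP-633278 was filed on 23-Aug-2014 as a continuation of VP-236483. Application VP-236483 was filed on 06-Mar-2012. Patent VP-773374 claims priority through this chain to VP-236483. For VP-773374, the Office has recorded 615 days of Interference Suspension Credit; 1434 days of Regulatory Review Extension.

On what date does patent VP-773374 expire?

2034-10-15

Earliest priority filing: 6 March 2012.
Base term: 6 March 2012 + 17 years → 6 March 2029.
Interference Suspension Credit: +615 days → 11 November 2030.
Regulatory Review Extension: +1434 days → 15 October 2034.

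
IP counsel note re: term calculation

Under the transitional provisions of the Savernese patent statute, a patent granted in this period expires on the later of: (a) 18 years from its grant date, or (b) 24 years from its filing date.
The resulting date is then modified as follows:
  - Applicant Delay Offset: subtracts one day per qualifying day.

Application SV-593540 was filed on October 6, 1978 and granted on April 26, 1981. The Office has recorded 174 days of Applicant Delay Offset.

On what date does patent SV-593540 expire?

(a) grant + 18 years → 26 April 1999.
(b) filing + 24 years → 6 October 2002.
Later of the two: 6 October 2002.
Applicant Delay Offset: −174 days → 15 April 2002.

April 15, 2002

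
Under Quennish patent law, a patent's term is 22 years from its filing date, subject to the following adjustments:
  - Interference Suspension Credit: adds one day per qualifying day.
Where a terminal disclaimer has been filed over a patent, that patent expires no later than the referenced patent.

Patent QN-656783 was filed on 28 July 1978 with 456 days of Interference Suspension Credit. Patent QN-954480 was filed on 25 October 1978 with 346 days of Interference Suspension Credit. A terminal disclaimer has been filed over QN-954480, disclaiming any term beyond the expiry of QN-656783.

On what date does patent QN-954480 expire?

Natural term of QN-954480:
  Base: filing + 22 years → 25 October 2000.
  Interference Suspension Credit: +346 days → 6 October 2001.
Expiry of referenced patent QN-656783:
  Base: filing + 22 years → 28 July 2000.
  Interference Suspension Credit: +456 days → 27 October 2001.
Terminal disclaimer: QN-954480 expires on the earlier of 6 October 2001 and 27 October 2001.

2001-10-06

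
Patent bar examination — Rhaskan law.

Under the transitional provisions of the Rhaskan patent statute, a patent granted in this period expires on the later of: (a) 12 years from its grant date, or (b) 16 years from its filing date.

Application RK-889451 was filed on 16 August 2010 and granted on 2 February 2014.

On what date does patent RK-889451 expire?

(a) grant + 12 years → 2 February 2026.
(b) filing + 16 years → 16 August 2026.
Later of the two: 16 August 2026.

2026-08-16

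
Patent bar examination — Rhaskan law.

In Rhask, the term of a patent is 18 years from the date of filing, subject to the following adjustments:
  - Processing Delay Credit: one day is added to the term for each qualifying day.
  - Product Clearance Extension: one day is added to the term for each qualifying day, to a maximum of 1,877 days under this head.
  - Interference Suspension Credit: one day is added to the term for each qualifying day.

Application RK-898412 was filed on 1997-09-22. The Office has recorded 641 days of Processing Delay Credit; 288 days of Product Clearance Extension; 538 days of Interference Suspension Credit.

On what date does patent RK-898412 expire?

Base term: filing date + 18 years → 22 September 2015.
Processing Delay Credit: +641 days → 24 June 2017.
Product Clearance Extension: 288 days (within the 1877-day cap) → +288 days → 8 April 2018.
Interference Suspension Credit: +538 days → 28 September 2019.

September 28, 2019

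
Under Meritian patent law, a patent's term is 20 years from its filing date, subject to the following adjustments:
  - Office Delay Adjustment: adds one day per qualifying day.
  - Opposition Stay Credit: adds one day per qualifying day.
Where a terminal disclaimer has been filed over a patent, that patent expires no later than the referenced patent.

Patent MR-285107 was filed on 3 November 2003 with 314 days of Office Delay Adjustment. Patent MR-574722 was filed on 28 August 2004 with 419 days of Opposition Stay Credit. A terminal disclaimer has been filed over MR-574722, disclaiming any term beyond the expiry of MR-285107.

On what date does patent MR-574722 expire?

Natural term of MR-574722:
  Base: filing + 20 years → 28 August 2024.
  Opposition Stay Credit: +419 days → 21 October 2025.
Expiry of referenced patent MR-285107:
  Base: filing + 20 years → 3 November 2023.
  Office Delay Adjustment: +314 days → 12 September 2024.
Terminal disclaimer: MR-574722 expires on the earlier of 21 October 2025 and 12 September 2024.

2024-09-12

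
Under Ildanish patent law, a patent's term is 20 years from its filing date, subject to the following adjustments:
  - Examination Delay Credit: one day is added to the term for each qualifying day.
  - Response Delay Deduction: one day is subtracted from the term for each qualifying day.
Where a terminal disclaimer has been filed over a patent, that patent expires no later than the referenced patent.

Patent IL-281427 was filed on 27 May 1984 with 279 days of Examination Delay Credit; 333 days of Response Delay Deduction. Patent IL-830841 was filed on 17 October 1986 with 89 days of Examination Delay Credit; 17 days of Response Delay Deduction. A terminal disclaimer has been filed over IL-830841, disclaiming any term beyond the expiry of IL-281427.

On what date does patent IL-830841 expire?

Natural term of IL-830841:
  Base: filing + 20 years → 17 October 2006.
  Examination Delay Credit: +89 days → 14 January 2007.
  Response Delay Deduction: −17 days → 28 December 2006.
Expiry of referenced patent IL-281427:
  Base: filing + 20 years → 27 May 2004.
  Examination Delay Credit: +279 days → 2 March 2005.
  Response Delay Deduction: −333 days → 3 April 2004.
Terminal disclaimer: IL-830841 expires on the earlier of 28 December 2006 and 3 April 2004.

2004-04-03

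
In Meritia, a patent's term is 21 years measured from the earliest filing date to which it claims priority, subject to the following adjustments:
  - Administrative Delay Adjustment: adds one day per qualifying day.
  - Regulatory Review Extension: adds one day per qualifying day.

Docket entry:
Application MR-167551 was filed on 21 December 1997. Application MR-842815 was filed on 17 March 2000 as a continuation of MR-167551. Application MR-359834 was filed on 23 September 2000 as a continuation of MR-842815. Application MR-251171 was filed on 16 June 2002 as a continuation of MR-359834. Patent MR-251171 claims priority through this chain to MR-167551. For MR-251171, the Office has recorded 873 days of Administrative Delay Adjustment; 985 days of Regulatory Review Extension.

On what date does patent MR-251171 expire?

2024-01-22

Earliest priority filing: 21 December 1997.
Base term: 21 December 1997 + 21 years → 21 December 2018.
Administrative Delay Adjustment: +873 days → 12 May 2021.
Regulatory Review Extension: +985 days → 22 January 2024.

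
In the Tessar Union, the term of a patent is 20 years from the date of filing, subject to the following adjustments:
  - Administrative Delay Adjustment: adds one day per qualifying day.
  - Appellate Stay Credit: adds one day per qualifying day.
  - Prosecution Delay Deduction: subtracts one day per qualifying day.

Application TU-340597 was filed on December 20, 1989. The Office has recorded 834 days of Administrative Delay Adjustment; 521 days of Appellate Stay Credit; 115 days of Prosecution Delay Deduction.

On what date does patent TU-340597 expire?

Base term: filing date + 20 years → 20 December 2009.
Administrative Delay Adjustment: +834 days → 2 April 2012.
Appellate Stay Credit: +521 days → 5 September 2013.
Prosecution Delay Deduction: −115 days → 13 May 2013.

2013-05-13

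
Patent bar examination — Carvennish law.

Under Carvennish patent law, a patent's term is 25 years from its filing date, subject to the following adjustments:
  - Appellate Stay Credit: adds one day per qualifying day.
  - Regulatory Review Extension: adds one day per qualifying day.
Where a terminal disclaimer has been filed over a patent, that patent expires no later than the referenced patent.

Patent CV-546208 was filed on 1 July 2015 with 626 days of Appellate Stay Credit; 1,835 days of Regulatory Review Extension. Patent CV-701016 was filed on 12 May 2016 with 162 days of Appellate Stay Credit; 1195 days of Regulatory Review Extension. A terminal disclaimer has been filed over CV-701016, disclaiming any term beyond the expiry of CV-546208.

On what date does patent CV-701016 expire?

Natural term of CV-701016:
  Base: filing + 25 years → 12 May 2041.
  Appellate Stay Credit: +162 days → 21 October 2041.
  Regulatory Review Extension: +1195 days → 28 January 2045.
Expiry of referenced patent CV-546208:
  Base: filing + 25 years → 1 July 2040.
  Appellate Stay Credit: +626 days → 19 March 2042.
  Regulatory Review Extension: +1835 days → 28 March 2047.
Terminal disclaimer: CV-701016 expires on the earlier of 28 January 2045 and 28 March 2047.

2045-01-28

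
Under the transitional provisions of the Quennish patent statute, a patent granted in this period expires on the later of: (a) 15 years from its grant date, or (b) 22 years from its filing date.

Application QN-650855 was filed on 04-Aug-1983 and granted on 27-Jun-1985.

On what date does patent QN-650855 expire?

2005-08-04

(a) grant + 15 years → 27 June 2000.
(b) filing + 22 years → 4 August 2005.
Later of the two: 4 August 2005.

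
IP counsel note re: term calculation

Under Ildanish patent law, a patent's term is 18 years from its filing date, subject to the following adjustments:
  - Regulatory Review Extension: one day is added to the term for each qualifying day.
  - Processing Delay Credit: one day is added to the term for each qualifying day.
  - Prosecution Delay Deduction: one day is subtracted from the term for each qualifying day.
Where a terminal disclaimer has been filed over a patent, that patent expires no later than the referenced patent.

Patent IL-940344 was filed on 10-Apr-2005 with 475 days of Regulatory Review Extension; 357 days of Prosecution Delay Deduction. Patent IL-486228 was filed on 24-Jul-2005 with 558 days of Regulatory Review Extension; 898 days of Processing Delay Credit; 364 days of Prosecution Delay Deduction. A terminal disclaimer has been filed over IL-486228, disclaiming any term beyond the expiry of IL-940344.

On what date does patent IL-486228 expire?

2023-08-06

Natural term of IL-486228:
  Base: filing + 18 years → 24 July 2023.
  Regulatory Review Extension: +558 days → 1 February 2025.
  Processing Delay Credit: +898 days → 19 July 2027.
  Prosecution Delay Deduction: −364 days → 20 July 2026.
Expiry of referenced patent IL-940344:
  Base: filing + 18 years → 10 April 2023.
  Regulatory Review Extension: +475 days → 28 July 2024.
  Prosecution Delay Deduction: −357 days → 6 August 2023.
Terminal disclaimer: IL-486228 expires on the earlier of 20 July 2026 and 6 August 2023.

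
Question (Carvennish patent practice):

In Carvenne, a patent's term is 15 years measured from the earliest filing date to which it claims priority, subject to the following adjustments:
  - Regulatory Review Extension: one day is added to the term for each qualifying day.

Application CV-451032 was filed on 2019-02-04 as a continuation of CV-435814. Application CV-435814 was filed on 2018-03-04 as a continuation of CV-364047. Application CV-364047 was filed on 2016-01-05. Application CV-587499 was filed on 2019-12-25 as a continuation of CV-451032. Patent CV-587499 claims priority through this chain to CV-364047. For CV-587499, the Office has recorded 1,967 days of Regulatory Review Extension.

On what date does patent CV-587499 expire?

2036-05-25

Earliest priority filing: 5 January 2016.
Base term: 5 January 2016 + 15 years → 5 January 2031.
Regulatory Review Extension: +1967 days → 25 May 2036.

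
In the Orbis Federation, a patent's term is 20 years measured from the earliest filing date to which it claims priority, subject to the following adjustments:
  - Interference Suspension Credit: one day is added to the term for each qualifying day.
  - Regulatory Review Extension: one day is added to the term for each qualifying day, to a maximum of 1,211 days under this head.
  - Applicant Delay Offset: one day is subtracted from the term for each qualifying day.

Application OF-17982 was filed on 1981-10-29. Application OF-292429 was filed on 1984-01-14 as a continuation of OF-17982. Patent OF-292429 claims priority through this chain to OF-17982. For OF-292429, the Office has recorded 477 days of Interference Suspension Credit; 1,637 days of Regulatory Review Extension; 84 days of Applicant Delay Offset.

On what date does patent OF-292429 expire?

2006-03-21

Earliest priority filing: 29 October 1981.
Base term: 29 October 1981 + 20 years → 29 October 2001.
Interference Suspension Credit: +477 days → 18 February 2003.
Regulatory Review Extension: 1637 days claimed exceeds the 1211-day cap, so +1211 days → 13 June 2006.
Applicant Delay Offset: −84 days → 21 March 2006.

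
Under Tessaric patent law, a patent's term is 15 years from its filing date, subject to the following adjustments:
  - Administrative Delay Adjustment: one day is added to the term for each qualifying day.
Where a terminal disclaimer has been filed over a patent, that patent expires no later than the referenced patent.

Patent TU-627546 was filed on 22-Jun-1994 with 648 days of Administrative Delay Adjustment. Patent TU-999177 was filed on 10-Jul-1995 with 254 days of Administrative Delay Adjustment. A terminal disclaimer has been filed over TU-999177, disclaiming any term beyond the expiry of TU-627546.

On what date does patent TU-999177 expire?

Natural term of TU-999177:
  Base: filing + 15 years → 10 July 2010.
  Administrative Delay Adjustment: +254 days → 21 March 2011.
Expiry of referenced patent TU-627546:
  Base: filing + 15 years → 22 June 2009.
  Administrative Delay Adjustment: +648 days → 1 April 2011.
Terminal disclaimer: TU-999177 expires on the earlier of 21 March 2011 and 1 April 2011.

2011-03-21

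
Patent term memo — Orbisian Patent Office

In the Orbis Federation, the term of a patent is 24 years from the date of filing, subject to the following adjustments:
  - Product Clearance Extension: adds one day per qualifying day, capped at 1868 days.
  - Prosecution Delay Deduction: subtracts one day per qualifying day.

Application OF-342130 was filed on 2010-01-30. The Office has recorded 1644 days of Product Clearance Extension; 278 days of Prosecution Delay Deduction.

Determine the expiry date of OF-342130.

Base term: filing date + 24 years → 30 January 2034.
Product Clearance Extension: 1644 days (within the 1868-day cap) → +1644 days → 1 August 2038.
Prosecution Delay Deduction: −278 days → 27 October 2037.

2037-10-27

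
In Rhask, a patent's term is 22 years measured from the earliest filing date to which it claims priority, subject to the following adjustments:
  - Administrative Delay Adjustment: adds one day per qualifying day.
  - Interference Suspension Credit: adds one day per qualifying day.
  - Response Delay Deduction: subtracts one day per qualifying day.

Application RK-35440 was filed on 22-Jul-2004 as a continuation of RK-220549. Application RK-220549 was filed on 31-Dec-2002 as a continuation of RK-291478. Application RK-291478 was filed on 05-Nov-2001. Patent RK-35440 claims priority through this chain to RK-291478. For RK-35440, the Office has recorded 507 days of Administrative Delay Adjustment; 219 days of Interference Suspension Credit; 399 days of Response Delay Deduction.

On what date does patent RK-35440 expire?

2024-09-27

Earliest priority filing: 5 November 2001.
Base term: 5 November 2001 + 22 years → 5 November 2023.
Administrative Delay Adjustment: +507 days → 26 March 2025.
Interference Suspension Credit: +219 days → 31 October 2025.
Response Delay Deduction: −399 days → 27 September 2024.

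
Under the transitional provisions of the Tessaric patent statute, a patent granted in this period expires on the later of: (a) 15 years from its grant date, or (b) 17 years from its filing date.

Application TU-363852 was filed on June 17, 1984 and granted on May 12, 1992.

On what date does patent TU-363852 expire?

(a) grant + 15 years → 12 May 2007.
(b) filing + 17 years → 17 June 2001.
Later of the two: 12 May 2007.

May 12, 2007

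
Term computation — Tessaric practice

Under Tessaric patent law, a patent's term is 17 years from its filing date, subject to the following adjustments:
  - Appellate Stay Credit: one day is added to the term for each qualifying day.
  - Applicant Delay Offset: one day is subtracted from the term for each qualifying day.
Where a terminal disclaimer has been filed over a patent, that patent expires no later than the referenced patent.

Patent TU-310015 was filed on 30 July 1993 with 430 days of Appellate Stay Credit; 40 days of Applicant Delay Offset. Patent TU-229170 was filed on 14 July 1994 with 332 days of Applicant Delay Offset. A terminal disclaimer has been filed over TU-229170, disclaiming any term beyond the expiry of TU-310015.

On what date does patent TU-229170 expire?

Natural term of TU-229170:
  Base: filing + 17 years → 14 July 2011.
  Applicant Delay Offset: −332 days → 16 August 2010.
Expiry of referenced patent TU-310015:
  Base: filing + 17 years → 30 July 2010.
  Appellate Stay Credit: +430 days → 3 October 2011.
  Applicant Delay Offset: −40 days → 24 August 2011.
Terminal disclaimer: TU-229170 expires on the earlier of 16 August 2010 and 24 August 2011.

2010-08-16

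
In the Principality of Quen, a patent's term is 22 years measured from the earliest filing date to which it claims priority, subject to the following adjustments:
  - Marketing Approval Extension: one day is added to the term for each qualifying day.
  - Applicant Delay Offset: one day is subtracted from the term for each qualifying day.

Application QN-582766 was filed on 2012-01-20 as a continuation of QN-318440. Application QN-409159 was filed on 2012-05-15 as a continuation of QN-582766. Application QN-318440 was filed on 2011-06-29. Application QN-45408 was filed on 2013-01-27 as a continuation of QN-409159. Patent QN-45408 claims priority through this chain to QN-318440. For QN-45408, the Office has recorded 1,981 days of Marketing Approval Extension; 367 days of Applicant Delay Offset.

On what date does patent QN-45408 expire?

2037-11-29

Earliest priority filing: 29 June 2011.
Base term: 29 June 2011 + 22 years → 29 June 2033.
Marketing Approval Extension: +1981 days → 1 December 2038.
Applicant Delay Offset: −367 days → 29 November 2037.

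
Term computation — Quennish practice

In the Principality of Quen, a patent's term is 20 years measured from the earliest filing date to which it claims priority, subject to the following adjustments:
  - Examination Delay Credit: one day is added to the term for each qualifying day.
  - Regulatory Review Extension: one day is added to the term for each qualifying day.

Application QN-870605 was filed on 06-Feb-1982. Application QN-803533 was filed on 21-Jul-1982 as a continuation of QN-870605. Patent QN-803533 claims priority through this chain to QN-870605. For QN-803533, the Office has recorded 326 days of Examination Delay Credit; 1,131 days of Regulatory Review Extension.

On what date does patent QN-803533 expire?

Earliest priority filing: 6 February 1982.
Base term: 6 February 1982 + 20 years → 6 February 2002.
Examination Delay Credit: +326 days → 29 December 2002.
Regulatory Review Extension: +1131 days → 2 February 2006.

2006-02-02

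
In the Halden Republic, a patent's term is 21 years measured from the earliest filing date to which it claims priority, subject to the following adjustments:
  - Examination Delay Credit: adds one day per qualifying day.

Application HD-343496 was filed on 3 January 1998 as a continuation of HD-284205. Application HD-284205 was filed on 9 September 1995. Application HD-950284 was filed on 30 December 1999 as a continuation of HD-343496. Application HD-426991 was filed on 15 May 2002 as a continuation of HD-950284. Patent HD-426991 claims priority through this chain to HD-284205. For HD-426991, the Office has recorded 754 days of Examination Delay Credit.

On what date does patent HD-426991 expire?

Earliest priority filing: 9 September 1995.
Base term: 9 September 1995 + 21 years → 9 September 2016.
Examination Delay Credit: +754 days → 3 October 2018.

October 3, 2018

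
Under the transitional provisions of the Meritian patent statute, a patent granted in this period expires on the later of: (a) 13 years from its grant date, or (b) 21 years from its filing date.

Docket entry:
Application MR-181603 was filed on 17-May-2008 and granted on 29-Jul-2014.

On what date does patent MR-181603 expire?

May 17, 2029

(a) grant + 13 years → 29 July 2027.
(b) filing + 21 years → 17 May 2029.
Later of the two: 17 May 2029.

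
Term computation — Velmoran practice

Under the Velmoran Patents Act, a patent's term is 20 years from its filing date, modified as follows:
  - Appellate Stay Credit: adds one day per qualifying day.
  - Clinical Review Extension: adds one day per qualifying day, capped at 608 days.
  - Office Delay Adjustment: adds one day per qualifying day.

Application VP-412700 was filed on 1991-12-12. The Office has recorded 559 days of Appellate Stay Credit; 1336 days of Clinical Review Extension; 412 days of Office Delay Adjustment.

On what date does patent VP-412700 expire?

2016-04-08

Base term: filing date + 20 years → 12 December 2011.
Appellate Stay Credit: +559 days → 23 June 2013.
Clinical Review Extension: 1336 days claimed exceeds the 608-day cap, so +608 days → 21 February 2015.
Office Delay Adjustment: +412 days → 8 April 2016.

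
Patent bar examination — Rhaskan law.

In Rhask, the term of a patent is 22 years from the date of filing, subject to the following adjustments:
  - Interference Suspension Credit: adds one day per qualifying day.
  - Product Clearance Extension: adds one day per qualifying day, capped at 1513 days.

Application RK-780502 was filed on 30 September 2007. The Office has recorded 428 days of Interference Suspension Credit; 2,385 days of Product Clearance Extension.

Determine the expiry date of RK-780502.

January 23, 2035

Base term: filing date + 22 years → 30 September 2029.
Interference Suspension Credit: +428 days → 2 December 2030.
Product Clearance Extension: 2385 days claimed exceeds the 1513-day cap, so +1513 days → 23 January 2035.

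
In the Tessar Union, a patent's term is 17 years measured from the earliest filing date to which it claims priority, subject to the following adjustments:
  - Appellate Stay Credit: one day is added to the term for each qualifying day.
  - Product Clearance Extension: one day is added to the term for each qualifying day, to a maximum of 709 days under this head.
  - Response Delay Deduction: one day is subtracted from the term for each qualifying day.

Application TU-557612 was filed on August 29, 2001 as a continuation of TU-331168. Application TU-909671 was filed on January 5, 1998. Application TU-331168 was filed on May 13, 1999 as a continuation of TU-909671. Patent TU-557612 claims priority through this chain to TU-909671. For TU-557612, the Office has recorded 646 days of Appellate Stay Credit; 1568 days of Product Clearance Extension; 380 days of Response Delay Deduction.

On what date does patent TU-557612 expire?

Earliest priority filing: 5 January 1998.
Base term: 5 January 1998 + 17 years → 5 January 2015.
Appellate Stay Credit: +646 days → 12 October 2016.
Product Clearance Extension: 1568 days claimed exceeds the 709-day cap, so +709 days → 21 September 2018.
Response Delay Deduction: −380 days → 6 September 2017.

2017-09-06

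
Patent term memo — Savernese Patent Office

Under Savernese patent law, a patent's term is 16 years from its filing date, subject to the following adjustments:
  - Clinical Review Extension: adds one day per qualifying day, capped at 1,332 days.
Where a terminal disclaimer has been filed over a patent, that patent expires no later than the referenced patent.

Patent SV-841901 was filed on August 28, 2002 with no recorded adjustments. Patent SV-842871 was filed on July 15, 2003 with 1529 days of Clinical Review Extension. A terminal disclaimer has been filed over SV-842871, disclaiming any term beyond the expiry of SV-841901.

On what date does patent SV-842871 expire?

2018-08-28

Natural term of SV-842871:
  Base: filing + 16 years → 15 July 2019.
  Clinical Review Extension: 1529 days claimed exceeds the 1332-day cap, so +1332 days → 8 March 2023.
Expiry of referenced patent SV-841901:
  Base: filing + 16 years → 28 August 2018.
Terminal disclaimer: SV-842871 expires on the earlier of 8 March 2023 and 28 August 2018.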